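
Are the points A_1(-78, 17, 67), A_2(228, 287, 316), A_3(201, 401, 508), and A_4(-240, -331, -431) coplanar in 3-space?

No

A normal to the plane through A_1, A_2, A_3 is n = A_1A_2 × A_1A_3 = (23454, -65475, 42174).
The plane has equation n·P = -116829. For A_4: n·A_4 = -2133729.
-2133729 ≠ -116829, so A_4 is off the plane.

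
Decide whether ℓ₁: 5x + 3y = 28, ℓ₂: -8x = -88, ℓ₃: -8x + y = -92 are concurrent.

The three lines meet at one point iff the augmented coefficient matrix [aᵢ bᵢ cᵢ] has rank < 3, i.e. its determinant vanishes.
Here the determinant is 120.
Nonzero, so no common point exists.

No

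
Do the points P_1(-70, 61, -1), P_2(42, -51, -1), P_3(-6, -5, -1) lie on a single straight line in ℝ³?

P_1P_2 = (112, -112, 0), P_1P_3 = (64, -66, 0).
P_1P_2 × P_1P_3 = (0, 0, -224).
The cross product is nonzero, so the points do not lie on one line.

No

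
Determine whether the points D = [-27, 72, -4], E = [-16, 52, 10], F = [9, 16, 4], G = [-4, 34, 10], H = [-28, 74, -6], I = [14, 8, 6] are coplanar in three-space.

Yes

The plane through D, E, F has normal n = DE × DF = (624, 416, 104) and equation n·P = 12688.
Checking the remaining points: n·G = 12688, n·H = 12688, n·I = 12688.
All equal 12688, so all 6 points lie in one plane.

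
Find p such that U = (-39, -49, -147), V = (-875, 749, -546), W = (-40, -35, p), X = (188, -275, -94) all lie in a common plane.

-70

The points are coplanar iff UV · (UW × UX) = 0.
Expanding, this is linear in p: (-7790)p + (-545300) = 0.
So p = -70.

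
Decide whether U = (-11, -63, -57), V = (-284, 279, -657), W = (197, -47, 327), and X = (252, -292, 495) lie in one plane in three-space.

A normal to the plane through U, V, W is n = UV × UW = (140928, -19968, -75504).
The plane has equation n·P = 4011504. For X: n·X = 3970032.
3970032 ≠ 4011504, so X is off the plane.

No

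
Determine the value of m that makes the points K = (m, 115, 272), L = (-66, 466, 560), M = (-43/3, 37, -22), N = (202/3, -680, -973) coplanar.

-193/3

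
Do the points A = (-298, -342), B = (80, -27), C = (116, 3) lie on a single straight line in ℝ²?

Yes

AB = (378, 315), AC = (414, 345).
Twice the signed area of △ABC is (378)(345) − (315)(414) = 0.
The triangle is degenerate (zero area), so the points are collinear.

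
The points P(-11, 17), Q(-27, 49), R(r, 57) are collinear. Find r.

-31

Collinearity: (R − P) must be parallel to (Q − P) = (-16, 32).
Cross-multiplying the components: (r − (-11))·(32) = (40)·(-16).
Solving gives r = -31.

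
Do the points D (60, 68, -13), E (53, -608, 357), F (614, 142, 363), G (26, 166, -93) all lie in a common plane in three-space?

Yes

With D as base: DE = (-7, -676, 370), DF = (554, 74, 376), DG = (-34, 98, -80).
DF × DG = (-42768, 31536, 56808).
DE · (DF × DG) = 0.
The scalar triple product vanishes, so the four points are coplanar.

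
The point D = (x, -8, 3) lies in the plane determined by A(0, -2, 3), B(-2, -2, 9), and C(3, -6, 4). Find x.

The plane through A, B, C has equation 24x + 20y + 8z = -16.
Substituting D: (24)x + (-136) = -16, so x = 5.

5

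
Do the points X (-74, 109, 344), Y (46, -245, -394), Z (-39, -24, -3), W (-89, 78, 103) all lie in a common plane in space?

Yes

The four points are coplanar iff the 3×3 determinant with rows XY, XZ, XW is zero.
Rows: (120, -354, -738), (35, -133, -347), (-15, -31, -241).
Expanding along the first row: (120)(21296) − (-354)(-13640) + (-738)(-3080) = 0.
Zero determinant ⇒ coplanar.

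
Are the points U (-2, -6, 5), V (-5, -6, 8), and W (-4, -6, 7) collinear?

Yes

UV = (-3, 0, 3), UW = (-2, 0, 2).
Each component of UW is 2/3 times the corresponding component of UV, so UW = 2/3·UV and the points are collinear.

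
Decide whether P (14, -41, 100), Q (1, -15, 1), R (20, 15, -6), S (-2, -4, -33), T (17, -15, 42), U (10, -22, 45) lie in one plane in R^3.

No

The plane through P, Q, R has normal n = PQ × PR = (2788, -1972, -884) and equation n·X = 31484.
Checking the remaining points: n·S = 31484, n·T = 39848, n·U = 31484.
Since n·T = 39848 ≠ 31484, T is off the plane and the points are not all coplanar.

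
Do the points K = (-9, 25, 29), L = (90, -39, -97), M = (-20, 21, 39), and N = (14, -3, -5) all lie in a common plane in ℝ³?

The four points are coplanar iff the 3×3 determinant with rows KL, KM, KN is zero.
Rows: (99, -64, -126), (-11, -4, 10), (23, -28, -34).
Expanding along the first row: (99)(416) − (-64)(144) + (-126)(400) = 0.
Zero determinant ⇒ coplanar.

Yes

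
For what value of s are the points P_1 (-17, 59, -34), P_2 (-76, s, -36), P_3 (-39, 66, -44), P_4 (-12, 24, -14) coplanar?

31

Normal to plane P_1P_3P_4: n = (-210, 390, 735); plane equation n·P = 1590.
Requiring n·P_2 = 1590: (390)s + (-10500) = 1590.
So s = 31.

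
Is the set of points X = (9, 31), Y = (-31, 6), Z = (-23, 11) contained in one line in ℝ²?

Yes

XY = (-40, -25), XZ = (-32, -20).
Checking proportionality: XZ = 4/5·XY, so the vectors are parallel and the points are collinear.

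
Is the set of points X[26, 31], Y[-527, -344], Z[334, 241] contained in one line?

XY = (-553, -375), XZ = (308, 210).
If collinear, XZ would be a scalar multiple of XY. But (-553)·(210) ≠ (-375)·(308) (difference -630), so they are not parallel; the points are not collinear.

No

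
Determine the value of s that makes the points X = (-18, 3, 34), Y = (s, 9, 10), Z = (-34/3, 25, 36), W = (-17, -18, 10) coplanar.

Normal to plane XZW: n = (-486, 162, -162); plane equation n·P = 3726.
Requiring n·Y = 3726: (-486)s + (-162) = 3726.
So s = -8.

-8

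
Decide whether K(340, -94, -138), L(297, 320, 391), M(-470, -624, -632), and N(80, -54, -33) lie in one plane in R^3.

No

The four points are coplanar iff the 3×3 determinant with rows KL, KM, KN is zero.
Rows: (-43, 414, 529), (-810, -530, -494), (-260, 40, 105).
Expanding along the first row: (-43)(-35890) − (414)(-213490) + (529)(-170200) = -107670.
Nonzero ⇒ not coplanar.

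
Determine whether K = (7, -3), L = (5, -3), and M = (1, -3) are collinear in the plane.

Yes

KL = (-2, 0), KM = (-6, 0).
det[KL; KM] = (-2)(0) − (0)(-6) = 0.
The determinant is zero, so the points are collinear.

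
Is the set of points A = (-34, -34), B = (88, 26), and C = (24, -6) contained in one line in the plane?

No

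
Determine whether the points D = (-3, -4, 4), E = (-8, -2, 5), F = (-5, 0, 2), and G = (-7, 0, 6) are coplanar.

No

The four points are coplanar iff the 3×3 determinant with rows DE, DF, DG is zero.
Rows: (-5, 2, 1), (-2, 4, -2), (-4, 4, 2).
Expanding along the first row: (-5)(16) − (2)(-12) + (1)(8) = -48.
Nonzero ⇒ not coplanar.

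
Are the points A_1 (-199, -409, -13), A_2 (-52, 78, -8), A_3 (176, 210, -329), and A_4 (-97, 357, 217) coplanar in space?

No

With A_1 as base: A_1A_2 = (147, 487, 5), A_1A_3 = (375, 619, -316), A_1A_4 = (102, 766, 230).
A_1A_3 × A_1A_4 = (384426, -118482, 224112).
A_1A_2 · (A_1A_3 × A_1A_4) = -69552.
Since -69552 ≠ 0, the four points are not coplanar.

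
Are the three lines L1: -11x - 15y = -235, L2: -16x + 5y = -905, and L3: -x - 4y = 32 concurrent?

No

Intersecting L1 and L2: solving the 2×2 system gives (x, y) = (50, -21).
Substitute into L3: (-1)(50) + (-4)(-21) = 34.
But L3 requires 32 ≠ 34, so the three lines have no common point.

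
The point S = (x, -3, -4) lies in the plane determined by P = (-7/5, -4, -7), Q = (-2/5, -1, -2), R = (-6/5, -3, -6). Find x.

-4/5

The plane through P, Q, R has equation −2x + (2/5)z = 0.
Substituting S: (-2)x + (-8/5) = 0, so x = -4/5.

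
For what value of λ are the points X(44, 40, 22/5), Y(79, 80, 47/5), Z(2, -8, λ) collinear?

-8/5

Collinearity requires XY × XZ = 0; each component is linear in λ.
The x-component gives (40)λ + (64) = 0, so λ = -8/5.
The remaining components then also vanish.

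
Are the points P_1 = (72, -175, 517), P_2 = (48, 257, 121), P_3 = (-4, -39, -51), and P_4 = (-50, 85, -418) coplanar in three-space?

Yes

The four points are coplanar iff the 3×3 determinant with rows P_1P_2, P_1P_3, P_1P_4 is zero.
Rows: (-24, 432, -396), (-76, 136, -568), (-122, 260, -935).
Expanding along the first row: (-24)(20520) − (432)(1764) + (-396)(-3168) = 0.
Zero determinant ⇒ coplanar.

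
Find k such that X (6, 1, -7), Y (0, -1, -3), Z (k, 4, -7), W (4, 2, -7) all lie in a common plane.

0

Normal to plane XYW: n = (-4, -8, -10); plane equation n·P = 38.
Requiring n·Z = 38: (-4)k + (38) = 38.
So k = 0.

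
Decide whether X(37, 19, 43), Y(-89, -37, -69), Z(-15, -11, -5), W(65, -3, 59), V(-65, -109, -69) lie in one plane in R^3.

The plane through X, Y, Z has normal n = XY × XZ = (-672, -224, 868) and equation n·P = 8204.
Checking the remaining points: n·W = 8204, n·V = 8204.
All equal 8204, so all 5 points lie in one plane.

Yes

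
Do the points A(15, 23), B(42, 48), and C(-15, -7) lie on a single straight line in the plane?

No

AB = (27, 25), AC = (-30, -30).
det[AB; AC] = (27)(-30) − (25)(-30) = -60.
The determinant is nonzero, so they are not collinear.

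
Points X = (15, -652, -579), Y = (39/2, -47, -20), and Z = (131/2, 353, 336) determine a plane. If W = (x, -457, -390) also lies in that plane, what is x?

Coplanarity requires XY · (XZ × XW) = 0.
XY = (9/2, 605, 559), XZ = (101/2, 1005, 915); the triple product is linear in x with coefficient -8220 and constant term -94530.
Setting it to zero: x = -23/2.

-23/2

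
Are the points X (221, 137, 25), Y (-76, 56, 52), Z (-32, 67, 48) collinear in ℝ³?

No

XY = (-297, -81, 27), XZ = (-253, -70, 23).
XY × XZ = (27, 0, 297).
The cross product is nonzero, so the points do not lie on one line.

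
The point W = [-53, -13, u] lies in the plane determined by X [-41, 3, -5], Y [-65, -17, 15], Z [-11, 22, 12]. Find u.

The plane through X, Y, Z has equation −720x + 1008y + 144z = 31824.
Substituting W: (144)u + (25056) = 31824, so u = 47.

47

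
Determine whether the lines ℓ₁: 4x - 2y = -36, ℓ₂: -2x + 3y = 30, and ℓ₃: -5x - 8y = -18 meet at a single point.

Yes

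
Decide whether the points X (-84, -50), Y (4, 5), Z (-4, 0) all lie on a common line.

XY = (88, 55), XZ = (80, 50).
Twice the signed area of △XYZ is (88)(50) − (55)(80) = 0.
The triangle is degenerate (zero area), so the points are collinear.

Yes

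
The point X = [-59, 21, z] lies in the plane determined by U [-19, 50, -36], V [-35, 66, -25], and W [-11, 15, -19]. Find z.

49

A normal to the plane is n = UV × UW = (657, 360, 432).
X lies in the plane iff n · UX = 0.
This gives (432)z + (-21168) = 0, so z = 49.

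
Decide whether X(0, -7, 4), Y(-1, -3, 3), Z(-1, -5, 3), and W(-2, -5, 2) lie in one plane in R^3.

Yes

The four points are coplanar iff the 3×3 determinant with rows XY, XZ, XW is zero.
Rows: (-1, 4, -1), (-1, 2, -1), (-2, 2, -2).
Expanding along the first row: (-1)(-2) − (4)(0) + (-1)(2) = 0.
Zero determinant ⇒ coplanar.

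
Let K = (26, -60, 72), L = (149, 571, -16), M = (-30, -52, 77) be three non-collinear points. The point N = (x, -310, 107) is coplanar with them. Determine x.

Coplanarity requires KL · (KM × KN) = 0.
KL = (123, 631, -88), KM = (-56, 8, 5); the triple product is linear in x with coefficient 3859 and constant term 92616.
Setting it to zero: x = -24.

-24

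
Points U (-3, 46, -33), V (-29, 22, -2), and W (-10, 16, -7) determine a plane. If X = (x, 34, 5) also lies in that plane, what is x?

-61

Coplanarity requires UV · (UW × UX) = 0.
UV = (-26, -24, 31), UW = (-7, -30, 26); the triple product is linear in x with coefficient 306 and constant term 18666.
Setting it to zero: x = -61.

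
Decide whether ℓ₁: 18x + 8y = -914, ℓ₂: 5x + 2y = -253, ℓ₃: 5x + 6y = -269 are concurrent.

Yes

Intersecting ℓ₁ and ℓ₂: solving the 2×2 system gives (x, y) = (-49, -4).
Substitute into ℓ₃: (5)(-49) + (6)(-4) = -269.
This equals -269, so (-49, -4) lies on all three lines and they are concurrent.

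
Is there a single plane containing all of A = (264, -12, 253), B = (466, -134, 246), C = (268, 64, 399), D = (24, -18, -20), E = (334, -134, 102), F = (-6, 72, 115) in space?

Yes

The plane through A, B, C has normal n = AB × AC = (-17280, -29520, 15840) and equation n·P = -200160.
Checking the remaining points: n·D = -200160, n·E = -200160, n·F = -200160.
All equal -200160, so all 6 points lie in one plane.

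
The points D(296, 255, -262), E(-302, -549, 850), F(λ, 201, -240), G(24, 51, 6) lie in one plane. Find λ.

Coplanarity ⇔ det[DE; DF; DG] = 0.
Expanding, this is linear in λ: (-11376)λ + (-2184192) = 0.
So λ = -192.

-192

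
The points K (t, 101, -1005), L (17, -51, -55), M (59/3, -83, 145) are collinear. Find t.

13/3

Direction LM = (8/3, -32, 200). From the y-coordinate of K, the parameter along the line is τ = (101 − (-51))/(-32) = -19/4.
Then t = 17 + (-19/4)·(8/3) = 13/3.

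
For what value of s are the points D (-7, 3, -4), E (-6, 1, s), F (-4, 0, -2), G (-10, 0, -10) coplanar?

Normal to plane DFG: n = (24, 12, -18); plane equation n·P = -60.
Requiring n·E = -60: (-18)s + (-132) = -60.
So s = -4.

-4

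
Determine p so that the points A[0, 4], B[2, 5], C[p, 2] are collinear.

The three points are collinear iff det[AB; AC] = 0.
This determinant is linear in p: (-1)p + (-4) = 0, so p = -4.

-4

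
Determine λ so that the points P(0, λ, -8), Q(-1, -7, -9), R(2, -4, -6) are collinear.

Collinearity requires PQ × PR = 0; each component is linear in λ.
The x-component gives (-3)λ + (-18) = 0, so λ = -6.
The remaining components then also vanish.

-6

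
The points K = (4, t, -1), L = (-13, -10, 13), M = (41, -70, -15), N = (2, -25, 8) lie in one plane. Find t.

-32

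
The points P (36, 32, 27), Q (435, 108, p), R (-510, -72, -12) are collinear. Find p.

Direction PR = (-546, -104, -39). From the x-coordinate of Q, the parameter along the line is τ = (435 − 36)/(-546) = -19/26.
Then p = 27 + (-19/26)·(-39) = 111/2.

111/2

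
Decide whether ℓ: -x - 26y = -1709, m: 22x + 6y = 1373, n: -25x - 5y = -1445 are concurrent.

No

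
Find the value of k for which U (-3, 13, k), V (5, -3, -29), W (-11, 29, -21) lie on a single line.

-25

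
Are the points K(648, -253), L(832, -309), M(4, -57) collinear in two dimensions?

Yes

KL = (184, -56), KM = (-644, 196).
det[KL; KM] = (184)(196) − (-56)(-644) = 0.
The determinant is zero, so the points are collinear.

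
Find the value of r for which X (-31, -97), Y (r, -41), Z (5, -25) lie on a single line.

The three points are collinear iff det[XY; XZ] = 0.
This determinant is linear in r: (72)r + (216) = 0, so r = -3.

-3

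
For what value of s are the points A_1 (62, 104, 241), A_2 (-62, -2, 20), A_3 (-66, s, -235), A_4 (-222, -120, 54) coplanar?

-20

The points are coplanar iff A_1A_2 · (A_1A_3 × A_1A_4) = 0.
Expanding, this is linear in s: (-39576)s + (-791520) = 0.
So s = -20.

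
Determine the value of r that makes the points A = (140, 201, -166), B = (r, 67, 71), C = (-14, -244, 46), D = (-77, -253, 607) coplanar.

Normal to plane ACD: n = (-247737, 73038, -26649); plane equation n·P = -15578808.
Requiring n·B = -15578808: (-247737)r + (3001467) = -15578808.
So r = 75.

75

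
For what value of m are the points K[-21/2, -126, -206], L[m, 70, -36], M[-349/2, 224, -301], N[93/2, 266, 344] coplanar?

-41/2

Normal to plane KMN: n = (229740, 84785, -84238); plane equation n·P = 4257848.
Requiring n·L = 4257848: (229740)m + (8967518) = 4257848.
So m = -41/2.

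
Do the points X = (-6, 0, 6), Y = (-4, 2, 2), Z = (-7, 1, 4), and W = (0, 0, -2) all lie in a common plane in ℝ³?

No

A normal to the plane through X, Y, Z is n = XY × XZ = (0, 8, 4).
The plane has equation n·P = 24. For W: n·W = -8.
-8 ≠ 24, so W is off the plane.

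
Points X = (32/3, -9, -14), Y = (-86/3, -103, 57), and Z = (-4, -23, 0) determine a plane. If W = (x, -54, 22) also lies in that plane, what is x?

-40/3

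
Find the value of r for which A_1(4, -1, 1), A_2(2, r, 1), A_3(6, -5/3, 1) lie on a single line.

Direction A_1A_3 = (2, -2/3, 0). From the x-coordinate of A_2, the parameter along the line is τ = (2 − 4)/2 = -1.
Then r = (-1) + (-1)·(-2/3) = -1/3.

-1/3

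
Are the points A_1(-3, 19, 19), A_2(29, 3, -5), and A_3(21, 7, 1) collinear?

Yes

A_1A_2 = (32, -16, -24), A_1A_3 = (24, -12, -18).
A_1A_2 × A_1A_3 = (0, 0, 0).
The cross product vanishes, so the three points are collinear.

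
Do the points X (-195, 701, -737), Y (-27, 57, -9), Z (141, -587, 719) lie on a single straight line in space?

Yes

XY = (168, -644, 728), XZ = (336, -1288, 1456).
Each component of XZ is 2 times the corresponding component of XY, so XZ = 2·XY and the points are collinear.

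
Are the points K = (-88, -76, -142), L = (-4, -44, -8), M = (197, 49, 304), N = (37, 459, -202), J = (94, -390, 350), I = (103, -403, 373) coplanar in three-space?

The plane through K, L, M has normal n = KL × KM = (-2478, 726, 1380) and equation n·P = -33072.
Checking the remaining points: n·N = -37212, n·J = -33072, n·I = -33072.
Since n·N = -37212 ≠ -33072, N is off the plane and the points are not all coplanar.

No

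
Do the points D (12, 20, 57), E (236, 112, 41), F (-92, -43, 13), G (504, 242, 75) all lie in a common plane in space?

No

The four points are coplanar iff the 3×3 determinant with rows DE, DF, DG is zero.
Rows: (224, 92, -16), (-104, -63, -44), (492, 222, 18).
Expanding along the first row: (224)(8634) − (92)(19776) + (-16)(7908) = -11904.
Nonzero ⇒ not coplanar.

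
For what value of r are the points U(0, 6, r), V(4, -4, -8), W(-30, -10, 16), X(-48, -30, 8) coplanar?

8

Coplanarity ⇔ det[UV; UW; UX] = 0.
Expanding, this is linear in r: (-572)r + (4576) = 0.
So r = 8.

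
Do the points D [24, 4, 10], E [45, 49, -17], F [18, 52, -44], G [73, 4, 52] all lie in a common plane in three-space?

No

The four points are coplanar iff the 3×3 determinant with rows DE, DF, DG is zero.
Rows: (21, 45, -27), (-6, 48, -54), (49, 0, 42).
Expanding along the first row: (21)(2016) − (45)(2394) + (-27)(-2352) = -1890.
Nonzero ⇒ not coplanar.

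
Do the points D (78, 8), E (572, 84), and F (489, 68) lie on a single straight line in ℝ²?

No

DE = (494, 76), DF = (411, 60).
If collinear, DF would be a scalar multiple of DE. But (494)·(60) ≠ (76)·(411) (difference -1596), so they are not parallel; the points are not collinear.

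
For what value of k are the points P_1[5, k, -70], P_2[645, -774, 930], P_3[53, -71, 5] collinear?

Collinearity requires P_1P_2 × P_1P_3 = 0; each component is linear in k.
The x-component gives (925)k + (12950) = 0, so k = -14.
The remaining components then also vanish.

-14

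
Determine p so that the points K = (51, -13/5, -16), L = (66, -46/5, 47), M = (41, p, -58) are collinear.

Direction KL = (15, -33/5, 63). From the x-coordinate of M, the parameter along the line is τ = (41 − 51)/15 = -2/3.
Then p = (-13/5) + (-2/3)·(-33/5) = 9/5.

9/5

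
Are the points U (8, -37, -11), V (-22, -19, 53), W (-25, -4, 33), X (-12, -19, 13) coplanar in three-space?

No

A normal to the plane through U, V, W is n = UV × UW = (-1320, -792, -396).
The plane has equation n·P = 23100. For X: n·X = 25740.
25740 ≠ 23100, so X is off the plane.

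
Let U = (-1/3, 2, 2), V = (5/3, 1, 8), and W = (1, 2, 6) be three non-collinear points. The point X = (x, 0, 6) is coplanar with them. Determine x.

Coplanarity requires UV · (UW × UX) = 0.
UV = (2, -1, 6), UW = (4/3, 0, 4); the triple product is linear in x with coefficient -4 and constant term 4.
Setting it to zero: x = 1.

1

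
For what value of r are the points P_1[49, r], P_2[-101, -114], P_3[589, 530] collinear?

26

The three points are collinear iff det[P_1P_2; P_1P_3] = 0.
This determinant is linear in r: (690)r + (-17940) = 0, so r = 26.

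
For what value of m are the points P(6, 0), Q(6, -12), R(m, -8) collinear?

The three points are collinear iff det[PQ; PR] = 0.
This determinant is linear in m: (12)m + (-72) = 0, so m = 6.

6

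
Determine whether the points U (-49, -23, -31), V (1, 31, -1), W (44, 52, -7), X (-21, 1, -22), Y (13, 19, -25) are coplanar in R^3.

Yes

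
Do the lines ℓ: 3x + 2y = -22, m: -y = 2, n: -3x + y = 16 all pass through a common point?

Yes

Intersecting ℓ and m: solving the 2×2 system gives (x, y) = (-6, -2).
Substitute into n: (-3)(-6) + (1)(-2) = 16.
This equals 16, so (-6, -2) lies on all three lines and they are concurrent.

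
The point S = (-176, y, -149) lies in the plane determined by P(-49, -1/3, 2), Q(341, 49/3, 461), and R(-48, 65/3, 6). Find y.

-53/3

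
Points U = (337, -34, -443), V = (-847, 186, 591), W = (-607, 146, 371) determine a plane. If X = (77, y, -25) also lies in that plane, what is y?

A normal to the plane is n = UV × UW = (-7040, -12320, -5440).
X lies in the plane iff n · UX = 0.
This gives (-12320)y + (-862400) = 0, so y = -70.

-70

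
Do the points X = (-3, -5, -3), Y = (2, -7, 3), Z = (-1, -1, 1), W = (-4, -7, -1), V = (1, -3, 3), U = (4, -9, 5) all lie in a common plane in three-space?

The plane through X, Y, Z has normal n = XY × XZ = (-32, -8, 24) and equation n·P = 64.
Checking the remaining points: n·W = 160, n·V = 64, n·U = 64.
Since n·W = 160 ≠ 64, W is off the plane and the points are not all coplanar.

No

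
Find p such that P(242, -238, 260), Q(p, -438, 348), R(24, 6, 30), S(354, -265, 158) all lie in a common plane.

490

The points are coplanar iff PQ · (PR × PS) = 0.
Expanding, this is linear in p: (-31098)p + (15238020) = 0.
So p = 490.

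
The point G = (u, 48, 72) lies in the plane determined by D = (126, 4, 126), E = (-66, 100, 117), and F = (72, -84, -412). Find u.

17

A normal to the plane is n = DE × DF = (-52440, -102810, 22080).
G lies in the plane iff n · DG = 0.
This gives (-52440)u + (891480) = 0, so u = 17.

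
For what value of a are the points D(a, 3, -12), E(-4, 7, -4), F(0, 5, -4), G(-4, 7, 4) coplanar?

4

Coplanarity ⇔ det[DE; DF; DG] = 0.
Expanding, this is linear in a: (16)a + (-64) = 0.
So a = 4.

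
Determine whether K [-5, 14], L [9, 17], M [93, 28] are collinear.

KL = (14, 3), KM = (98, 14).
det[KL; KM] = (14)(14) − (3)(98) = -98.
The determinant is nonzero, so they are not collinear.

No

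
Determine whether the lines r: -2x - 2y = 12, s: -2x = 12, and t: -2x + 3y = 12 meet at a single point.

Lines aᵢx + bᵢy = cᵢ with pairwise distinct directions are concurrent exactly when det[aᵢ bᵢ cᵢ] = 0.
Here the determinant is 0.
It vanishes, so the lines are concurrent at (-6, 0).

Yes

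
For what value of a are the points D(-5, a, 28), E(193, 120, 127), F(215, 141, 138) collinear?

-69

Collinearity requires DE × DF = 0; each component is linear in a.
The x-component gives (-11)a + (-759) = 0, so a = -69.
The remaining components then also vanish.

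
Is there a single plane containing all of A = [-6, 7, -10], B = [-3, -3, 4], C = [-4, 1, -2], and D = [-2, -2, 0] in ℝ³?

The four points are coplanar iff the 3×3 determinant with rows AB, AC, AD is zero.
Rows: (3, -10, 14), (2, -6, 8), (4, -9, 10).
Expanding along the first row: (3)(12) − (-10)(-12) + (14)(6) = 0.
Zero determinant ⇒ coplanar.

Yes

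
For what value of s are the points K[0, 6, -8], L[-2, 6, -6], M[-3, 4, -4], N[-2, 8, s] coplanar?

-7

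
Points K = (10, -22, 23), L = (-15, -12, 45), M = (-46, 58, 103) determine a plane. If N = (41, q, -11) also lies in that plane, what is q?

-47

A normal to the plane is n = KL × KM = (-960, 768, -1440).
N lies in the plane iff n · KN = 0.
This gives (768)q + (36096) = 0, so q = -47.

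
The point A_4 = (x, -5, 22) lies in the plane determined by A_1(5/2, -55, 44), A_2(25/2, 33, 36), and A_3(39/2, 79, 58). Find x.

Coplanarity requires A_1A_2 · (A_1A_3 × A_1A_4) = 0.
A_1A_2 = (10, 88, -8), A_1A_3 = (17, 134, 14); the triple product is linear in x with coefficient 2304 and constant term -16128.
Setting it to zero: x = 7.

7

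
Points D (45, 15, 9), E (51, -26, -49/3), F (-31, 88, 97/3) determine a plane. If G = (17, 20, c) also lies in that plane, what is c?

The plane through D, E, F has equation (2678/3)x + (5356/3)y − 2678z = 42848.
Substituting G: (-2678)c + (50882) = 42848, so c = 3.

3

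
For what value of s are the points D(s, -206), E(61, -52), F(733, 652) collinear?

-86

Collinearity: (D − E) must be parallel to (F − E) = (672, 704).
Cross-multiplying the components: (s − 61)·(704) = (-154)·(672).
Solving gives s = -86.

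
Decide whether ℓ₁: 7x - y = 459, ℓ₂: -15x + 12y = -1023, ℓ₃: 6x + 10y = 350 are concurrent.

The three lines meet at one point iff the augmented coefficient matrix [aᵢ bᵢ cᵢ] has rank < 3, i.e. its determinant vanishes.
Here the determinant is 0.
It vanishes, so the lines are concurrent at (65, -4).

Yes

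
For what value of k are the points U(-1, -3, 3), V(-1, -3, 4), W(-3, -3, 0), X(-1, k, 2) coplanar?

Coplanarity ⇔ det[UV; UW; UX] = 0.
Expanding, this is linear in k: (-2)k + (-6) = 0.
So k = -3.

-3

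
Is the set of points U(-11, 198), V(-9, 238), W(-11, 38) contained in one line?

No

UV = (2, 40), UW = (0, -160).
If collinear, UW would be a scalar multiple of UV. But (2)·(-160) ≠ (40)·(0) (difference -320), so they are not parallel; the points are not collinear.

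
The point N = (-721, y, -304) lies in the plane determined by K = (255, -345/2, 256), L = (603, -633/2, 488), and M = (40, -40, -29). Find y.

407/2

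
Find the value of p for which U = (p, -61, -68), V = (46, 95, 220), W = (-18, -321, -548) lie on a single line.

22

Collinearity requires UV × UW = 0; each component is linear in p.
The y-component gives (-768)p + (16896) = 0, so p = 22.
The remaining components then also vanish.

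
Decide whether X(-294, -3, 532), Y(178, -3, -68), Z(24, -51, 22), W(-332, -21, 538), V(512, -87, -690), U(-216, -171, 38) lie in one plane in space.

The plane through X, Y, Z has normal n = XY × XZ = (-28800, 49920, -22656) and equation n·P = -3735552.
Checking the remaining points: n·W = -3675648, n·V = -3456000, n·U = -3176448.
Since n·W = -3675648 ≠ -3735552, W is off the plane and the points are not all coplanar.

No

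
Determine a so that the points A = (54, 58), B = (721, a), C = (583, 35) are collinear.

29

The three points are collinear iff det[AB; AC] = 0.
This determinant is linear in a: (-529)a + (15341) = 0, so a = 29.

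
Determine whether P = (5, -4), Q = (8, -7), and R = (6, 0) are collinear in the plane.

PQ = (3, -3), PR = (1, 4).
Twice the signed area of △PQR is (3)(4) − (-3)(1) = 15.
The area is nonzero, so the three points are not collinear.

No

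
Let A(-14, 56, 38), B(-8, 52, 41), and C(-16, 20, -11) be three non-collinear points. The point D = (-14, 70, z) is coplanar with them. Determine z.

Coplanarity requires AB · (AC × AD) = 0.
AB = (6, -4, 3), AC = (-2, -36, -49); the triple product is linear in z with coefficient -224 and constant term 12544.
Setting it to zero: z = 56.

56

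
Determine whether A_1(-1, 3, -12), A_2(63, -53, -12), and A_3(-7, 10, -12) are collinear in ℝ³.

No

A_1A_2 = (64, -56, 0), A_1A_3 = (-6, 7, 0).
Comparing components 1 and 2: (64)(7) − (-56)(-6) = 112 ≠ 0, so A_1A_2 and A_1A_3 are not parallel and the points are not collinear.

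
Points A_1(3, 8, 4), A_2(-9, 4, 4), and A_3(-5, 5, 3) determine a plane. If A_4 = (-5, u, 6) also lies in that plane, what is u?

6

Coplanarity requires A_1A_2 · (A_1A_3 × A_1A_4) = 0.
A_1A_2 = (-12, -4, 0), A_1A_3 = (-8, -3, -1); the triple product is linear in u with coefficient -12 and constant term 72.
Setting it to zero: u = 6.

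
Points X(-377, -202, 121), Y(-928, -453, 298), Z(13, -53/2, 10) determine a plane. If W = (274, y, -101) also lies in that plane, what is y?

193/2

The plane through X, Y, Z has equation −(6405/2)x + 7869y + (2379/2)z = -238266.
Substituting W: (7869)y + (-1995249/2) = -238266, so y = 193/2.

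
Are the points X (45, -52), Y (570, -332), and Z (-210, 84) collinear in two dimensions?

Yes

XY = (525, -280), XZ = (-255, 136).
Twice the signed area of △XYZ is (525)(136) − (-280)(-255) = 0.
The triangle is degenerate (zero area), so the points are collinear.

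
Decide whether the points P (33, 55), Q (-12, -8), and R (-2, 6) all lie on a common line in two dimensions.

PQ = (-45, -63), PR = (-35, -49).
det[PQ; PR] = (-45)(-49) − (-63)(-35) = 0.
The determinant is zero, so the points are collinear.

Yes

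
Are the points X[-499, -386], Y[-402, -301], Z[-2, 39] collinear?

XY = (97, 85), XZ = (497, 425).
Twice the signed area of △XYZ is (97)(425) − (85)(497) = -1020.
The area is nonzero, so the three points are not collinear.

No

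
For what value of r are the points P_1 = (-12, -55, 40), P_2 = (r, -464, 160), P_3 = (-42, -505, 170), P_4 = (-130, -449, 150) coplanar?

5

Coplanarity ⇔ det[P_1P_2; P_1P_3; P_1P_4] = 0.
Expanding, this is linear in r: (1720)r + (-8600) = 0.
So r = 5.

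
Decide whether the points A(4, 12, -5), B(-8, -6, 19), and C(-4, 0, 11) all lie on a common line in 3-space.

AB = (-12, -18, 24), AC = (-8, -12, 16).
AB × AC = (0, 0, 0).
The cross product vanishes, so the three points are collinear.

Yes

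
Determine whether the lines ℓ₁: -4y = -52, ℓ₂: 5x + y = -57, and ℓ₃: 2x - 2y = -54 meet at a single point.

Intersecting ℓ₁ and ℓ₂: solving the 2×2 system gives (x, y) = (-14, 13).
Substitute into ℓ₃: (2)(-14) + (-2)(13) = -54.
This equals -54, so (-14, 13) lies on all three lines and they are concurrent.

Yes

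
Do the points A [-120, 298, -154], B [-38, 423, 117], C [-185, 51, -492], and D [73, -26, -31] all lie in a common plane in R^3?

Yes

The four points are coplanar iff the 3×3 determinant with rows AB, AC, AD is zero.
Rows: (82, 125, 271), (-65, -247, -338), (193, -324, 123).
Expanding along the first row: (82)(-139893) − (125)(57239) + (271)(68731) = 0.
Zero determinant ⇒ coplanar.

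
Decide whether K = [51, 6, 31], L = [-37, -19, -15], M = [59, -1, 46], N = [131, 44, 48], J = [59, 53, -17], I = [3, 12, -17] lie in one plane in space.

No

The plane through K, L, M has normal n = KL × KM = (-697, 952, 816) and equation n·P = -4539.
Checking the remaining points: n·N = -10251, n·J = -4539, n·I = -4539.
Since n·N = -10251 ≠ -4539, N is off the plane and the points are not all coplanar.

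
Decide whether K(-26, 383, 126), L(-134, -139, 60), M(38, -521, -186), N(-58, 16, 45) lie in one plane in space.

Yes

A normal to the plane through K, L, M is n = KL × KM = (103200, -37920, 131040).
The plane has equation n·P = -695520. For N: n·N = -695520.
Equal, so N lies in the plane and all four are coplanar.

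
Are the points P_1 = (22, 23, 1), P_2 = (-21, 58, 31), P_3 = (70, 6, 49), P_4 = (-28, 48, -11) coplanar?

No

With P_1 as base: P_1P_2 = (-43, 35, 30), P_1P_3 = (48, -17, 48), P_1P_4 = (-50, 25, -12).
P_1P_3 × P_1P_4 = (-996, -1824, 350).
P_1P_2 · (P_1P_3 × P_1P_4) = -10512.
Since -10512 ≠ 0, the four points are not coplanar.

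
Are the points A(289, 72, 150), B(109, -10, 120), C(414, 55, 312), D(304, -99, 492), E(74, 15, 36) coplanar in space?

The plane through A, B, C has normal n = AB × AC = (-13794, 25410, 13310) and equation n·P = -160446.
Checking the remaining points: n·D = -160446, n·E = -160446.
All equal -160446, so all 5 points lie in one plane.

Yes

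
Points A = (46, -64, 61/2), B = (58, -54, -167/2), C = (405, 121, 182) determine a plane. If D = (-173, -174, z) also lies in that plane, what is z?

-151

Coplanarity requires AB · (AC × AD) = 0.
AB = (12, 10, -114), AC = (359, 185, 303/2); the triple product is linear in z with coefficient -1370 and constant term -206870.
Setting it to zero: z = -151.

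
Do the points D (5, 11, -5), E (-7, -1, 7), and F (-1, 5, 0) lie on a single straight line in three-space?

No

DE = (-12, -12, 12), DF = (-6, -6, 5).
DE × DF = (12, -12, 0).
The cross product is nonzero, so the points do not lie on one line.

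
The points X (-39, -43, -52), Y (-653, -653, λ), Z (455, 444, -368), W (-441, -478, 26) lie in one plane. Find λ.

Coplanarity ⇔ det[XY; XZ; XW] = 0.
Expanding, this is linear in λ: (-19116)λ + (6098004) = 0.
So λ = 319.

319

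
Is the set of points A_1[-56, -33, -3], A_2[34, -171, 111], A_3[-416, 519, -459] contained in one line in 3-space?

Yes

A_1A_2 = (90, -138, 114), A_1A_3 = (-360, 552, -456).
A_1A_2 × A_1A_3 = (0, 0, 0).
The cross product vanishes, so the three points are collinear.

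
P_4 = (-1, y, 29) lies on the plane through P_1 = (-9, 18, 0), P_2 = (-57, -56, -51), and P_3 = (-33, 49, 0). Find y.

Coplanarity requires P_1P_2 · (P_1P_3 × P_1P_4) = 0.
P_1P_2 = (-48, -74, -51), P_1P_3 = (-24, 31, 0); the triple product is linear in y with coefficient 1224 and constant term -104040.
Setting it to zero: y = 85.

85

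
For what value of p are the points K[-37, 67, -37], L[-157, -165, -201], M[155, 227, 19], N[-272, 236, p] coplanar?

Normal to plane KLM: n = (13248, -24768, 25344); plane equation n·P = -3087360.
Requiring n·N = -3087360: (25344)p + (-9448704) = -3087360.
So p = 251.

251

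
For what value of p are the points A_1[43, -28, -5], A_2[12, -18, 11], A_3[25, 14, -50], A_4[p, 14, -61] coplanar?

36

Normal to plane A_1A_2A_3: n = (-1122, -1683, -1122); plane equation n·P = 4488.
Requiring n·A_4 = 4488: (-1122)p + (44880) = 4488.
So p = 36.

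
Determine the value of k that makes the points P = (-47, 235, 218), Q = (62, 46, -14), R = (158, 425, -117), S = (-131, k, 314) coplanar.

-65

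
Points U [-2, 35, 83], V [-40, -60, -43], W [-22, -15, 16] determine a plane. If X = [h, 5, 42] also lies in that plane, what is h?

Coplanarity requires UV · (UW × UX) = 0.
UV = (-38, -95, -126), UW = (-20, -50, -67); the triple product is linear in h with coefficient 65 and constant term 910.
Setting it to zero: h = -14.

-14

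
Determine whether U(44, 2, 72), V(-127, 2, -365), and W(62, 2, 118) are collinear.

UV = (-171, 0, -437), UW = (18, 0, 46).
Each component of UW is -2/19 times the corresponding component of UV, so UW = -2/19·UV and the points are collinear.

Yes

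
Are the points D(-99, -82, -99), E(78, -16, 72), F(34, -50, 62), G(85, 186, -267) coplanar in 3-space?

The four points are coplanar iff the 3×3 determinant with rows DE, DF, DG is zero.
Rows: (177, 66, 171), (133, 32, 161), (184, 268, -168).
Expanding along the first row: (177)(-48524) − (66)(-51968) + (171)(29756) = -70584.
Nonzero ⇒ not coplanar.

No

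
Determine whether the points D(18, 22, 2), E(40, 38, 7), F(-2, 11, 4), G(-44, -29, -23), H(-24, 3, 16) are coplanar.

The plane through D, E, F has normal n = DE × DF = (87, -144, 78) and equation n·P = -1446.
Checking the remaining points: n·G = -1446, n·H = -1272.
Since n·H = -1272 ≠ -1446, H is off the plane and the points are not all coplanar.

No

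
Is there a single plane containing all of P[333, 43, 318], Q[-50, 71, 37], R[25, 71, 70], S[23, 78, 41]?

Yes

A normal to the plane through P, Q, R is n = PQ × PR = (924, -8436, -2100).
The plane has equation n·X = -722856. For S: n·S = -722856.
Equal, so S lies in the plane and all four are coplanar.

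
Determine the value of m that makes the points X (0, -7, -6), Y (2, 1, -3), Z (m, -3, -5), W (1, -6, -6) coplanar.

Normal to plane XYW: n = (-3, 3, -6); plane equation n·P = 15.
Requiring n·Z = 15: (-3)m + (21) = 15.
So m = 2.

2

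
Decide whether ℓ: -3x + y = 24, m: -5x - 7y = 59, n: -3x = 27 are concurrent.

No

Intersecting ℓ and m: solving the 2×2 system gives (x, y) = (-227/26, -57/26).
Substitute into n: (-3)(-227/26) + (0)(-57/26) = 681/26.
But n requires 27 ≠ 681/26, so the three lines have no common point.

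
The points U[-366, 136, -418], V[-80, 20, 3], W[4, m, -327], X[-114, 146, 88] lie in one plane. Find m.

Normal to plane UVX: n = (-62906, -38624, 32092); plane equation n·P = 4356276.
Requiring n·W = 4356276: (-38624)m + (-10745708) = 4356276.
So m = -391.

-391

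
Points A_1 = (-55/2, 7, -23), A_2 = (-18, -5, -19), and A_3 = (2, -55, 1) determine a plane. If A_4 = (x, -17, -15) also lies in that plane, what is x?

-17/2

Coplanarity requires A_1A_2 · (A_1A_3 × A_1A_4) = 0.
A_1A_2 = (19/2, -12, 4), A_1A_3 = (59/2, -62, 24); the triple product is linear in x with coefficient -40 and constant term -340.
Setting it to zero: x = -17/2.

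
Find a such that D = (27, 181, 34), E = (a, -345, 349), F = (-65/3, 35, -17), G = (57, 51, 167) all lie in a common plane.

Normal to plane DFG: n = (-26048, 14828/3, 32120/3); plane equation n·P = 1666060/3.
Requiring n·E = 1666060/3: (-26048)a + (6094220/3) = 1666060/3.
So a = 170/3.

170/3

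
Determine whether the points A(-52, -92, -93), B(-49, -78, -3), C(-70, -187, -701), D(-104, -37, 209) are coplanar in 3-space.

No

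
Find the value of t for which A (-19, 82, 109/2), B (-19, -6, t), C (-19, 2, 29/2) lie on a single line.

Direction AC = (0, -80, -40). From the y-coordinate of B, the parameter along the line is τ = (-6 − 82)/(-80) = 11/10.
Then t = 109/2 + 11/10·(-40) = 21/2.

21/2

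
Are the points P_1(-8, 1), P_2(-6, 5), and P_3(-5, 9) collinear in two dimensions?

P_1P_2 = (2, 4), P_1P_3 = (3, 8).
If collinear, P_1P_3 would be a scalar multiple of P_1P_2. But (2)·(8) ≠ (4)·(3) (difference 4), so they are not parallel; the points are not collinear.

No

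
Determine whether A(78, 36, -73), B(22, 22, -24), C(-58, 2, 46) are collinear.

AB = (-56, -14, 49), AC = (-136, -34, 119).
AB × AC = (0, 0, 0).
The cross product vanishes, so the three points are collinear.

Yes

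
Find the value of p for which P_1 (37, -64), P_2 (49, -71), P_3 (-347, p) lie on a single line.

160

Collinearity: (P_3 − P_1) must be parallel to (P_2 − P_1) = (12, -7).
Cross-multiplying the components: (p − (-64))·(12) = (-384)·(-7).
Solving gives p = 160.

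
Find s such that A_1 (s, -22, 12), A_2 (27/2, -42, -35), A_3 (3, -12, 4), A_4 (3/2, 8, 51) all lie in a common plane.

12

The points are coplanar iff A_1A_2 · (A_1A_3 × A_1A_4) = 0.
Expanding, this is linear in s: (-630)s + (7560) = 0.
So s = 12.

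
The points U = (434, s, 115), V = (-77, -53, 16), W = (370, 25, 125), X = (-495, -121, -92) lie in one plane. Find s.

57

The points are coplanar iff UV · (UW × UX) = 0.
Expanding, this is linear in s: (-2714)s + (154698) = 0.
So s = 57.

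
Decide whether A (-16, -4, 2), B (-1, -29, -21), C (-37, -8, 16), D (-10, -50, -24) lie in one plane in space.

With A as base: AB = (15, -25, -23), AC = (-21, -4, 14), AD = (6, -46, -26).
AC × AD = (748, -462, 990).
AB · (AC × AD) = 0.
The scalar triple product vanishes, so the four points are coplanar.

Yes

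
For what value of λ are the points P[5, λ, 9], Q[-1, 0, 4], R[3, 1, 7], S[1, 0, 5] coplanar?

2

Coplanarity ⇔ det[PQ; PR; PS] = 0.
Expanding, this is linear in λ: (-2)λ + (4) = 0.
So λ = 2.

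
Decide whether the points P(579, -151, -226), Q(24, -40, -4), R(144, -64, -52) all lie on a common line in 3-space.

Yes

PQ = (-555, 111, 222), PR = (-435, 87, 174).
Each component of PR is 29/37 times the corresponding component of PQ, so PR = 29/37·PQ and the points are collinear.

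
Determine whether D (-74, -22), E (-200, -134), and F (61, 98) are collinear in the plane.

Yes

DE = (-126, -112), DF = (135, 120).
Checking proportionality: DF = -15/14·DE, so the vectors are parallel and the points are collinear.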